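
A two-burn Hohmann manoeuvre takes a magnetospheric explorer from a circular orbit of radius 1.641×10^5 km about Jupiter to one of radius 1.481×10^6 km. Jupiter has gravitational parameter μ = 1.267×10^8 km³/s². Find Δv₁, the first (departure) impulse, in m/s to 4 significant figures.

Δv₁ = 9498 m/s

The Hohmann ellipse has a_t = (r₁ + r₂)/2 = 8.2255×10^5 km.
Circular speed at r = 1.641×10^5 km: v_c = √(μ/r) = 27.787 km/s.
Vis-viva on the transfer ellipse at r = 1.641×10^5 km gives v_t = √[μ(2/r − 1/a_t)] = 37.285 km/s.
Δv₁ = |v_t − v_c| = |37.285 − 27.787| = 9.498 km/s.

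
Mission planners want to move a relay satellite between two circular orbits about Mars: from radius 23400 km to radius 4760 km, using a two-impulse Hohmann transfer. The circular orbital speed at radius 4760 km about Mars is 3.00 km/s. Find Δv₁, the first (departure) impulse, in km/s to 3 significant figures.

Δv₁ = 0.566 km/s

From the circular-orbit relation v² = μ/r at r = 4760 km: μ = v²r = (3.00)² × 4760 = 42840.0 km³/s².
The Hohmann ellipse has a_t = (r₁ + r₂)/2 = 14080 km.
On the circular orbit at r = 23400 km, v_c = √(μ/r) = 1.353 km/s.
Vis-viva on the transfer ellipse at r = 23400 km gives v_t = √[μ(2/r − 1/a_t)] = 0.7867 km/s.
Δv₁ = |v_t − v_c| = |0.7867 − 1.353| = 0.5663 km/s.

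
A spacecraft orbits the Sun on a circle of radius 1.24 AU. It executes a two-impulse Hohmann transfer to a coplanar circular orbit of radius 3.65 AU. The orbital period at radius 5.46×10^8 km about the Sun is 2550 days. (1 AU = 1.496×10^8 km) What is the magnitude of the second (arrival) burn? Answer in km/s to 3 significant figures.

From Kepler's third law T² = 4π²r³/μ at r = 5.46×10^8 km, T = 2550 days = 2550 × 86400 s = 2.2032×10^8 s: μ = 4π²r³/T² = 1.32382×10^11 km³/s².
In km: r₁ = 1.24 × 1.496×10^8 = 1.85504×10^8 km; r₂ = 3.65 × 1.496×10^8 = 5.4604×10^8 km.
Semi-major axis of the transfer orbit: a_t = (1.85504×10^8 + 5.4604×10^8)/2 = 3.65772×10^8 km.
Circular speed at r = 5.4604×10^8 km: v_c = √(μ/r) = 15.571 km/s.
Transfer-orbit speed at the same r (vis-viva, a = a_t): v_t = √[μ(2/r − 1/a_t)] = 11.089 km/s.
Δv₂ = |v_t − v_c| = |11.089 − 15.571| = 4.482 km/s.

Δv₂ = 4.48 km/s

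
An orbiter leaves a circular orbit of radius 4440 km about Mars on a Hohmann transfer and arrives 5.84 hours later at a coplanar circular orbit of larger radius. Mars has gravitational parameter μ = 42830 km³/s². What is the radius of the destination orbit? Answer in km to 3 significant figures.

r₂ = 20400 km

Transfer time t = 5.84 hours = 21024 s, and t = π√(a_t³/μ).
So a_t = (μ t²/π²)^(1/3) = (42830 × (21024)² / π²)^(1/3) = 12425 km.
Since a_t = (r₁ + r₂)/2, r₂ = 2a_t − r₁ = 2×12425 − 4440 = 20410 km.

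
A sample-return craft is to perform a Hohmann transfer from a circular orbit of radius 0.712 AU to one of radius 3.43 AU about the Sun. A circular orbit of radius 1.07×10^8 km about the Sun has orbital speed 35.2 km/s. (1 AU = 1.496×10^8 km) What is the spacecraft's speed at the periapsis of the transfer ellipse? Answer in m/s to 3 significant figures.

v = 45400 m/s

From the circular-orbit relation v² = μ/r at r = 1.07×10^8 km: μ = v²r = (35.2)² × 1.07×10^8 = 1.32577×10^11 km³/s².
In km: r₁ = 0.712 × 1.496×10^8 = 1.065152×10^8 km; r₂ = 3.43 × 1.496×10^8 = 5.13128×10^8 km.
Transfer-ellipse semi-major axis a_t = (r₁ + r₂)/2 = (1.065152×10^8 + 5.13128×10^8)/2 = 3.098216×10^8 km.
The periapsis of the transfer ellipse is at r = 1.065152×10^8 km.
Vis-viva: v = √[μ(2/r − 1/a_t)] = √[1.32577×10^11 × (2/1.065152×10^8 − 1/3.098216×10^8)] = 45.40 km/s.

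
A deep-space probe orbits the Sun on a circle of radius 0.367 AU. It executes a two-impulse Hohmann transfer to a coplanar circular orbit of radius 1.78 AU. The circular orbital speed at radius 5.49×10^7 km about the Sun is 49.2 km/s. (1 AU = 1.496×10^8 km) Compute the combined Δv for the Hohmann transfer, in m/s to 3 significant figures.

From the circular-orbit relation v² = μ/r at r = 5.49×10^7 km: μ = v²r = (49.2)² × 5.49×10^7 = 1.32893×10^11 km³/s².
In km: r₁ = 0.367 × 1.496×10^8 = 5.49032×10^7 km; r₂ = 1.78 × 1.496×10^8 = 2.66288×10^8 km.
The Hohmann ellipse has a_t = (r₁ + r₂)/2 = 1.605956×10^8 km.
Circular speed at r₁: v₁ = √(μ/r₁) = √(1.32893×10^11/5.49032×10^7) = 49.20 km/s.
Transfer-orbit speed at r₁ (vis-viva): v_p = √[μ(2/r₁ − 1/a_t)] = 63.35 km/s.
First burn Δv₁ = |v_p − v₁| = 14.15 km/s.
At r₂, v₂ = √(μ/r₂) = 22.340 km/s.
Transfer-orbit speed at r₂: v_a = √[μ(2/r₂ − 1/a_t)] = 13.062 km/s.
Second burn Δv₂ = |v₂ − v_a| = 9.278 km/s.
Δv = Δv₁ + Δv₂ = 14.15 + 9.278 = 23.43 km/s.

Δv = 23400 m/s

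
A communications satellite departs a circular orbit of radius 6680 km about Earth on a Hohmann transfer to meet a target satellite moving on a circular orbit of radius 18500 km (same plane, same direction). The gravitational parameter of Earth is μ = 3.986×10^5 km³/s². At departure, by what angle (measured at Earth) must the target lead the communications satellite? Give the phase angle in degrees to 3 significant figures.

Transfer-ellipse semi-major axis a_t = (r₁ + r₂)/2 = (6680 + 18500)/2 = 12590 km.
The half-period of the transfer ellipse is t = π√(a_t³/μ) = 7029 s.
The target's mean motion on its circular orbit is ω₂ = √(μ/r₂³) = 2.509×10^-4 rad/s.
Angle swept by the target during transfer: ω₂·t = 1.764 rad = 101.1°.
The communications satellite traverses 180° on the transfer ellipse, so the target must lead by 180° − 101.1° = 78.9°.

φ = 78.9°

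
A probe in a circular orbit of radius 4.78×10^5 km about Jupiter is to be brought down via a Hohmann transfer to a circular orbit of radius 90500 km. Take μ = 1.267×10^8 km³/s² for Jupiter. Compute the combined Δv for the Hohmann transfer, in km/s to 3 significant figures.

Δv = 18.2 km/s

The Hohmann ellipse has a_t = (r₁ + r₂)/2 = 2.8425×10^5 km.
Circular speed at r₁: v₁ = √(μ/r₁) = √(1.267×10^8/4.780×10^5) = 16.28075 km/s.
On the transfer ellipse at r₁, v² = μ(2/r − 1/a) gives v_a = √[μ(2/r₁ − 1/a_t)] = 9.186465 km/s.
First burn Δv₁ = |v_a − v₁| = 7.0943 km/s.
Circular speed at r₂: v₂ = √(μ/r₂) = 37.417 km/s.
Transfer-orbit speed at r₂: v_p = √[μ(2/r₂ − 1/a_t)] = 48.521 km/s.
Second burn Δv₂ = |v₂ − v_p| = 11.104 km/s.
Total Δv = Δv₁ + Δv₂ = 18.20 km/s.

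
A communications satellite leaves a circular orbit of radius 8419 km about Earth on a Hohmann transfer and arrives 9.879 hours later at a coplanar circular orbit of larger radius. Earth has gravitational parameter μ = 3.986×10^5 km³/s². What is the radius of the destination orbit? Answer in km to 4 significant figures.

Transfer time t = 9.879 hours = 35564.4 s, and t = π√(a_t³/μ).
So a_t = (μ t²/π²)^(1/3) = (3.986×10^5 × (35564.4)² / π²)^(1/3) = 37104 km.
Since a_t = (r₁ + r₂)/2, r₂ = 2a_t − r₁ = 2×37104 − 8419 = 65789 km.

r₂ = 65790 km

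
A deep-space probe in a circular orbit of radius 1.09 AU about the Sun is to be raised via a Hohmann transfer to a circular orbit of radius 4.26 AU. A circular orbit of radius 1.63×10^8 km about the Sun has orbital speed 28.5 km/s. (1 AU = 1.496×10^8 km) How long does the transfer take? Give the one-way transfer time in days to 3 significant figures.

From the circular-orbit relation v² = μ/r at r = 1.63×10^8 km: μ = v²r = (28.5)² × 1.63×10^8 = 1.32397×10^11 km³/s².
In km: r₁ = 1.09 × 1.496×10^8 = 1.63064×10^8 km; r₂ = 4.26 × 1.496×10^8 = 6.37296×10^8 km.
Semi-major axis of the transfer orbit: a_t = (1.63064×10^8 + 6.37296×10^8)/2 = 4.0018×10^8 km.
Half the transfer-orbit period gives t = π√(a_t³/μ) = 6.912×10^7 s.
Converting: 6.912×10^7 s ÷ 86400 s/day = 800 days.

t = 800 days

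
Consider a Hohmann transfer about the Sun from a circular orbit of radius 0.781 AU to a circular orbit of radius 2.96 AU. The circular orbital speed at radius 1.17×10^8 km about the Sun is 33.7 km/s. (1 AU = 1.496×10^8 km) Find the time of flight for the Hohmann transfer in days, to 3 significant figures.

t = 467 days

From the circular-orbit relation v² = μ/r at r = 1.17×10^8 km: μ = v²r = (33.7)² × 1.17×10^8 = 1.32876×10^11 km³/s².
In km: r₁ = 0.781 × 1.496×10^8 = 1.168376×10^8 km; r₂ = 2.96 × 1.496×10^8 = 4.42816×10^8 km.
The Hohmann ellipse has a_t = (r₁ + r₂)/2 = 2.798268×10^8 km.
Half the transfer-orbit period gives t = π√(a_t³/μ) = 4.034×10^7 s.
Converting: 4.034×10^7 s ÷ 86400 s/day = 467 days.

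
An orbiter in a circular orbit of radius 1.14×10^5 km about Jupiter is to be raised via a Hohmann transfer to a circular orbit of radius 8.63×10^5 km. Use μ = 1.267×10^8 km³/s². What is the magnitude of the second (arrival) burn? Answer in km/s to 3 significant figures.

Semi-major axis of the transfer orbit: a_t = (1.140×10^5 + 8.630×10^5)/2 = 4.885×10^5 km.
On the circular orbit at r = 8.630×10^5 km, v_c = √(μ/r) = 12.1167 km/s.
Vis-viva on the transfer ellipse at r = 8.630×10^5 km gives v_t = √[μ(2/r − 1/a_t)] = 5.85333 km/s.
Δv₂ = |v_t − v_c| = |5.85333 − 12.1167| = 6.263 km/s.

Δv₂ = 6.26 km/s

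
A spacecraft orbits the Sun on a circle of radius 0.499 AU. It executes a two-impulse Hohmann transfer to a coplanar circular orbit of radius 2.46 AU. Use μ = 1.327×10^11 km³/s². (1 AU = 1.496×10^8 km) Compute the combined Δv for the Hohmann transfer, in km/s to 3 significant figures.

Δv = 20.2 km/s

In km: r₁ = 0.499 × 1.496×10^8 = 7.46504×10^7 km; r₂ = 2.46 × 1.496×10^8 = 3.68016×10^8 km.
Transfer-ellipse semi-major axis a_t = (r₁ + r₂)/2 = (7.46504×10^7 + 3.68016×10^8)/2 = 2.213332×10^8 km.
At r₁ the circular-orbit speed is v₁ = √(μ/r₁) = 42.16182 km/s.
Transfer-orbit speed at r₁ (vis-viva): v_p = √[μ(2/r₁ − 1/a_t)] = 54.36626 km/s.
First burn Δv₁ = |v_p − v₁| = 12.2044 km/s.
Circular speed at r₂: v₂ = √(μ/r₂) = 18.98900 km/s.
Transfer-orbit speed at r₂: v_a = √[μ(2/r₂ − 1/a_t)] = 11.02795 km/s.
Second burn Δv₂ = |v₂ − v_a| = 7.96105 km/s.
Δv = Δv₁ + Δv₂ = 12.2044 + 7.96105 = 20.17 km/s.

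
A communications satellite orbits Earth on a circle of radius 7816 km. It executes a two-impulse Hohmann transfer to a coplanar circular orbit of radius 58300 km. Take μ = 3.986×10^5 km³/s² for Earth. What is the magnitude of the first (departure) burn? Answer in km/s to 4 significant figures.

Δv₁ = 2.342 km/s

Semi-major axis of the transfer orbit: a_t = (7816 + 58300)/2 = 33058 km.
On the circular orbit at r = 7816 km, v_c = √(μ/r) = 7.1413 km/s.
Vis-viva on the transfer ellipse at r = 7816 km gives v_t = √[μ(2/r − 1/a_t)] = 9.4836 km/s.
Δv₁ = |v_t − v_c| = |9.4836 − 7.1413| = 2.342 km/s.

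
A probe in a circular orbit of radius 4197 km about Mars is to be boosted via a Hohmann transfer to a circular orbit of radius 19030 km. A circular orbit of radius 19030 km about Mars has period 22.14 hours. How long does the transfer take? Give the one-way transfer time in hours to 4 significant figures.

t = 5.278 hours

From Kepler's third law T² = 4π²r³/μ at r = 19030 km, T = 22.14 hours = 22.14 × 3600 s = 79704 s: μ = 4π²r³/T² = 42826.8 km³/s².
Semi-major axis of the transfer orbit: a_t = (4197 + 19030)/2 = 11613.5 km.
Half the transfer-orbit period gives t = π√(a_t³/μ) = 19000 s.
Converting: 19000 s ÷ 3600 s/hour = 5.278 hours.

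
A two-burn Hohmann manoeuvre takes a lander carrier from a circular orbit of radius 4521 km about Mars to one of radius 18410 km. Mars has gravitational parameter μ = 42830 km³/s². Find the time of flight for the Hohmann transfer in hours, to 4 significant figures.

The Hohmann ellipse has a_t = (r₁ + r₂)/2 = 11465.5 km.
Half the transfer-orbit period gives t = π√(a_t³/μ) = 18637 s.
Converting: 18637 s ÷ 3600 s/hour = 5.177 hours.

t = 5.177 hours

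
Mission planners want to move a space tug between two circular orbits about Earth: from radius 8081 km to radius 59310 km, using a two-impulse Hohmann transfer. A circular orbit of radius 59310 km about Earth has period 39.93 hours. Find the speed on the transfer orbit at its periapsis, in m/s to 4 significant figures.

From Kepler's third law T² = 4π²r³/μ at r = 59310 km, T = 39.93 hours = 39.93 × 3600 s = 1.43748×10^5 s: μ = 4π²r³/T² = 3.98602×10^5 km³/s².
The Hohmann ellipse has a_t = (r₁ + r₂)/2 = 33695.5 km.
At periapsis, r = 8081 km.
Applying v² = μ(2/r − 1/a_t): v = 9.318 km/s.

v = 9318 m/s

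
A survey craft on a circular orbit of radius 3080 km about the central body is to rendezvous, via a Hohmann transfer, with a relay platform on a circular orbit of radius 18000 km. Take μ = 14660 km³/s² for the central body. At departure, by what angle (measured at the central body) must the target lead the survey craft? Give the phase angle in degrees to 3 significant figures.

Transfer-ellipse semi-major axis a_t = (r₁ + r₂)/2 = (3080 + 18000)/2 = 10540 km.
Transfer time t = π√(a_t³/μ) = 28076.55 s.
The target's mean motion on its circular orbit is ω₂ = √(μ/r₂³) = 5.013699×10^-5 rad/s.
Angle swept by the target during transfer: ω₂·t = 1.40767 rad = 80.654°.
The survey craft traverses 180° on the transfer ellipse, so the target must lead by 180° − 80.654° = 99.3°.

φ = 99.3°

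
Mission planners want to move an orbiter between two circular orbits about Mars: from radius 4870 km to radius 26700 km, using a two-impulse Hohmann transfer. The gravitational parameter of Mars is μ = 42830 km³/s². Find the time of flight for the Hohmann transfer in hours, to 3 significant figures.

t = 8.36 hours

Transfer-ellipse semi-major axis a_t = (r₁ + r₂)/2 = (4870 + 26700)/2 = 15785 km.
By Kepler's third law the transfer-orbit period is T = 2π√(a_t³/μ), so t = T/2 = 30110 s.
Converting: 30110 s ÷ 3600 s/hour = 8.36 hours.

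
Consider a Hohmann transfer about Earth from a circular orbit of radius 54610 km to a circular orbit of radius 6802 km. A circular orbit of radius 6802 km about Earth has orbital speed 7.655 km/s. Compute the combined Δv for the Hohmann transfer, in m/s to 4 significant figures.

From the circular-orbit relation v² = μ/r at r = 6802 km: μ = v²r = (7.655)² × 6802 = 3.98591×10^5 km³/s².
Transfer-ellipse semi-major axis a_t = (r₁ + r₂)/2 = (54610 + 6802)/2 = 30706 km.
At r₁ the circular-orbit speed is v₁ = √(μ/r₁) = 2.702 km/s.
On the transfer ellipse at r₁, vis-viva equation gives v_a = √[μ(2/r₁ − 1/a_t)] = 1.272 km/s.
First burn Δv₁ = |v_a − v₁| = 1.430 km/s.
Circular speed at r₂: v₂ = √(μ/r₂) = 7.6550 km/s.
Transfer-orbit speed at r₂: v_p = √[μ(2/r₂ − 1/a_t)] = 10.209 km/s.
Second burn Δv₂ = |v₂ − v_p| = 2.554 km/s.
Total Δv = Δv₁ + Δv₂ = 3.984 km/s.

Δv = 3984 m/s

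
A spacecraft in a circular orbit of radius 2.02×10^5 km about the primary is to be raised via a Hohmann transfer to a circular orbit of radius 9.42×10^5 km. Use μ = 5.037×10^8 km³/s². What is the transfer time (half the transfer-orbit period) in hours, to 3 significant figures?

Semi-major axis of the transfer orbit: a_t = (2.020×10^5 + 9.420×10^5)/2 = 5.720×10^5 km.
Half the transfer-orbit period gives t = π√(a_t³/μ) = 60560 s.
Converting: 60560 s ÷ 3600 s/hour = 16.8 hours.

t = 16.8 hours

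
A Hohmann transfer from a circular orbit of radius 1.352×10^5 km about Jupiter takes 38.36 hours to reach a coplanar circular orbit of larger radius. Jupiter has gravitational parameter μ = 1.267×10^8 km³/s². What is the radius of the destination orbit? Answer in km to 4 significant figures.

Transfer time t = 38.36 hours = 1.38096×10^5 s, and t = π√(a_t³/μ).
So a_t = (μ t²/π²)^(1/3) = (1.267×10^8 × (1.38096×10^5)² / π²)^(1/3) = 6.2558×10^5 km.
Since a_t = (r₁ + r₂)/2, r₂ = 2a_t − r₁ = 2×6.2558×10^5 − 1.352×10^5 = 1.11596×10^6 km.

r₂ = 1.116×10^6 km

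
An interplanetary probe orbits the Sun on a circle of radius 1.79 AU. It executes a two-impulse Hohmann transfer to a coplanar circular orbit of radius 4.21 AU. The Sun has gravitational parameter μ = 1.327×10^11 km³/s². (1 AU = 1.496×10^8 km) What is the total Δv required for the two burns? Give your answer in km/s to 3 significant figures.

Δv = 7.41 km/s

In km: r₁ = 1.79 × 1.496×10^8 = 2.67784×10^8 km; r₂ = 4.21 × 1.496×10^8 = 6.29816×10^8 km.
The Hohmann ellipse has a_t = (r₁ + r₂)/2 = 4.488×10^8 km.
At r₁ the circular-orbit speed is v₁ = √(μ/r₁) = 22.26 km/s.
Transfer-orbit speed at r₁ (v² = μ(2/r − 1/a)): v_p = √[μ(2/r₁ − 1/a_t)] = 26.37 km/s.
First burn Δv₁ = |v_p − v₁| = 4.110 km/s.
Circular speed at r₂: v₂ = √(μ/r₂) = 14.515 km/s.
Transfer-orbit speed at r₂: v_a = √[μ(2/r₂ − 1/a_t)] = 11.212 km/s.
Second burn Δv₂ = |v₂ − v_a| = 3.303 km/s.
Δv = Δv₁ + Δv₂ = 4.110 + 3.303 = 7.413 km/s.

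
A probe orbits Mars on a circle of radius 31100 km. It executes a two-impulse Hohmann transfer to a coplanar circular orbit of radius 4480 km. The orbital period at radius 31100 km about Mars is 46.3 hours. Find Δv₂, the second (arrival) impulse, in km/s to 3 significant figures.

From Kepler's third law T² = 4π²r³/μ at r = 31100 km, T = 46.3 hours = 46.3 × 3600 s = 1.6668×10^5 s: μ = 4π²r³/T² = 42743.9 km³/s².
The Hohmann ellipse has a_t = (r₁ + r₂)/2 = 17790 km.
On the circular orbit at r = 4480 km, v_c = √(μ/r) = 3.08886 km/s.
Vis-viva on the transfer ellipse at r = 4480 km gives v_t = √[μ(2/r − 1/a_t)] = 4.08404 km/s.
Δv₂ = |v_t − v_c| = |4.08404 − 3.08886| = 0.9952 km/s.

Δv₂ = 0.995 km/s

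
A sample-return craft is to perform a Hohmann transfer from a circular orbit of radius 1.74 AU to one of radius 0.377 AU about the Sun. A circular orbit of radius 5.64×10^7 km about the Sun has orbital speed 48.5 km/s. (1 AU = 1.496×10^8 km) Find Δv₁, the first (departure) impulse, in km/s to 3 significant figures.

Δv₁ = 9.10 km/s

From the circular-orbit relation v² = μ/r at r = 5.64×10^7 km: μ = v²r = (48.5)² × 5.64×10^7 = 1.32667×10^11 km³/s².
In km: r₁ = 1.74 × 1.496×10^8 = 2.60304×10^8 km; r₂ = 0.377 × 1.496×10^8 = 5.63992×10^7 km.
Transfer-ellipse semi-major axis a_t = (r₁ + r₂)/2 = (2.60304×10^8 + 5.63992×10^7)/2 = 1.583516×10^8 km.
Circular speed at r = 2.60304×10^8 km: v_c = √(μ/r) = 22.576 km/s.
Vis-viva on the transfer ellipse at r = 2.60304×10^8 km gives v_t = √[μ(2/r − 1/a_t)] = 13.473 km/s.
Δv₁ = |v_t − v_c| = |13.473 − 22.576| = 9.103 km/s.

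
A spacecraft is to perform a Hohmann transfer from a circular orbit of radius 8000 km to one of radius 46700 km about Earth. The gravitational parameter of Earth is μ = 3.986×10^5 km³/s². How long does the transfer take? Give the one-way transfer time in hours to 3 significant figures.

t = 6.25 hours

Semi-major axis of the transfer orbit: a_t = (8000 + 46700)/2 = 27350 km.
Half the transfer-orbit period gives t = π√(a_t³/μ) = 22510 s.
Converting: 22510 s ÷ 3600 s/hour = 6.25 hours.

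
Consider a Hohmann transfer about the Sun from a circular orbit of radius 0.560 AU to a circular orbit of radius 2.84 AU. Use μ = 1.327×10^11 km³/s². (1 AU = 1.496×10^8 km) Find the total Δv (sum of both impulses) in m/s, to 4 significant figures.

Δv = 19170 m/s

In km: r₁ = 0.560 × 1.496×10^8 = 8.3776×10^7 km; r₂ = 2.84 × 1.496×10^8 = 4.24864×10^8 km.
Transfer-ellipse semi-major axis a_t = (r₁ + r₂)/2 = (8.3776×10^7 + 4.24864×10^8)/2 = 2.5432×10^8 km.
Circular speed at r₁: v₁ = √(μ/r₁) = √(1.327×10^11/8.3776×10^7) = 39.80 km/s.
Transfer-orbit speed at r₁ (vis-viva equation): v_p = √[μ(2/r₁ − 1/a_t)] = 51.44 km/s.
First burn Δv₁ = |v_p − v₁| = 11.64 km/s.
At r₂, v₂ = √(μ/r₂) = 17.67 km/s.
Transfer-orbit speed at r₂: v_a = √[μ(2/r₂ − 1/a_t)] = 10.14 km/s.
Second burn Δv₂ = |v₂ − v_a| = 7.530 km/s.
Δv = Δv₁ + Δv₂ = 11.64 + 7.530 = 19.17 km/s.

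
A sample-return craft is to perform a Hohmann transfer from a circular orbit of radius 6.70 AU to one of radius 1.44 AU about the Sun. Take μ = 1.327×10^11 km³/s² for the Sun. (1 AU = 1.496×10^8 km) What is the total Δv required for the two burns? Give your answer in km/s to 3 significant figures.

Δv = 11.7 km/s

In km: r₁ = 6.70 × 1.496×10^8 = 1.00232×10^9 km; r₂ = 1.44 × 1.496×10^8 = 2.15424×10^8 km.
Semi-major axis of the transfer orbit: a_t = (1.00232×10^9 + 2.15424×10^8)/2 = 6.08872×10^8 km.
At r₁ the circular-orbit speed is v₁ = √(μ/r₁) = 11.506 km/s.
On the transfer ellipse at r₁, v² = μ(2/r − 1/a) gives v_a = √[μ(2/r₁ − 1/a_t)] = 6.8441 km/s.
First burn Δv₁ = |v_a − v₁| = 4.662 km/s.
Circular speed at r₂: v₂ = √(μ/r₂) = 24.819 km/s.
Transfer-orbit speed at r₂: v_p = √[μ(2/r₂ − 1/a_t)] = 31.844 km/s.
Second burn Δv₂ = |v₂ − v_p| = 7.025 km/s.
Total Δv = Δv₁ + Δv₂ = 11.69 km/s.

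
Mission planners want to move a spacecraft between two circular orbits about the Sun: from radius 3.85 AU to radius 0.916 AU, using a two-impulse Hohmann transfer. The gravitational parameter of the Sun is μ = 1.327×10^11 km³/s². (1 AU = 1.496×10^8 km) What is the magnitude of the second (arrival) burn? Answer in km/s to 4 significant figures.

Δv₂ = 8.435 km/s

In km: r₁ = 3.85 × 1.496×10^8 = 5.7596×10^8 km; r₂ = 0.916 × 1.496×10^8 = 1.370336×10^8 km.
Transfer-ellipse semi-major axis a_t = (r₁ + r₂)/2 = (5.7596×10^8 + 1.370336×10^8)/2 = 3.564968×10^8 km.
On the circular orbit at r = 1.370336×10^8 km, v_c = √(μ/r) = 31.119 km/s.
Transfer-orbit speed at the same r (vis-viva, a = a_t): v_t = √[μ(2/r − 1/a_t)] = 39.554 km/s.
Δv₂ = |v_t − v_c| = |39.554 − 31.119| = 8.435 km/s.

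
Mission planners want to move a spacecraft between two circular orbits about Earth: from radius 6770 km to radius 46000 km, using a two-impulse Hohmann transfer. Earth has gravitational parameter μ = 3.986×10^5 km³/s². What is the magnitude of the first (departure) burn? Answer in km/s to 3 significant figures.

The Hohmann ellipse has a_t = (r₁ + r₂)/2 = 26385 km.
On the circular orbit at r = 6770 km, v_c = √(μ/r) = 7.67316 km/s.
Transfer-orbit speed at the same r (vis-viva, a = a_t): v_t = √[μ(2/r − 1/a_t)] = 10.1315 km/s.
Δv₁ = |v_t − v_c| = |10.1315 − 7.67316| = 2.458 km/s.

Δv₁ = 2.46 km/s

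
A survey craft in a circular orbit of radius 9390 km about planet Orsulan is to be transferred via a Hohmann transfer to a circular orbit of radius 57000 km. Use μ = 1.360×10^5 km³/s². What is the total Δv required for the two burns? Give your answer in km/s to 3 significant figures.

Δv = 1.90 km/s

Transfer-ellipse semi-major axis a_t = (r₁ + r₂)/2 = (9390 + 57000)/2 = 33195 km.
At r₁ the circular-orbit speed is v₁ = √(μ/r₁) = 3.806 km/s.
Transfer-orbit speed at r₁ (v² = μ(2/r − 1/a)): v_p = √[μ(2/r₁ − 1/a_t)] = 4.987 km/s.
First burn Δv₁ = |v_p − v₁| = 1.181 km/s.
At r₂, v₂ = √(μ/r₂) = 1.54466 km/s.
Transfer-orbit speed at r₂: v_a = √[μ(2/r₂ − 1/a_t)] = 0.821540 km/s.
Second burn Δv₂ = |v₂ − v_a| = 0.7231 km/s.
Δv = Δv₁ + Δv₂ = 1.181 + 0.7231 = 1.904 km/s.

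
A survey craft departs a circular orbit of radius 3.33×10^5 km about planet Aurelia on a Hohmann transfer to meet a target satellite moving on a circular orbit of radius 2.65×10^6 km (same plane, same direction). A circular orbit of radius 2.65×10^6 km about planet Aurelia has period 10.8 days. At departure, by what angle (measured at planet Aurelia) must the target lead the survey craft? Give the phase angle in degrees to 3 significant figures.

φ = 104°

From Kepler's third law T² = 4π²r³/μ at r = 2.65×10^6 km, T = 10.8 days = 10.8 × 86400 s = 9.3312×10^5 s: μ = 4π²r³/T² = 8.43767×10^8 km³/s².
Semi-major axis of the transfer orbit: a_t = (3.330×10^5 + 2.650×10^6)/2 = 1.4915×10^6 km.
The half-period of the transfer ellipse is t = π√(a_t³/μ) = 1.9700×10^5 s.
The target's mean motion on its circular orbit is ω₂ = √(μ/r₂³) = 6.7335×10^-6 rad/s.
Angle swept by the target during transfer: ω₂·t = 1.3265 rad = 76.00°.
Arrival is 180° from departure on the ellipse, so φ = 180° − 76.00° = 104°.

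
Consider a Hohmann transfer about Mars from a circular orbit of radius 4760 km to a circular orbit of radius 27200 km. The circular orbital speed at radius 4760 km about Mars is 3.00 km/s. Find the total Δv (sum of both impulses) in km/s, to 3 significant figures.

From the circular-orbit relation v² = μ/r at r = 4760 km: μ = v²r = (3.00)² × 4760 = 42840.0 km³/s².
The Hohmann ellipse has a_t = (r₁ + r₂)/2 = 15980 km.
Circular speed at r₁: v₁ = √(μ/r₁) = √(42840.0/4760) = 3.000 km/s.
On the transfer ellipse at r₁, vis-viva equation gives v_p = √[μ(2/r₁ − 1/a_t)] = 3.914 km/s.
First burn Δv₁ = |v_p − v₁| = 0.9140 km/s.
At r₂, v₂ = √(μ/r₂) = 1.25499 km/s.
Transfer-orbit speed at r₂: v_a = √[μ(2/r₂ − 1/a_t)] = 0.684944 km/s.
Second burn Δv₂ = |v₂ − v_a| = 0.5700 km/s.
Total Δv = Δv₁ + Δv₂ = 1.484 km/s.

Δv = 1.48 km/s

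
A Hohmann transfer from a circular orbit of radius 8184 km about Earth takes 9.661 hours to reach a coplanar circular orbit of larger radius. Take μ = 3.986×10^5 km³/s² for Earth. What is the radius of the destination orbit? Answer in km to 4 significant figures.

Transfer time t = 9.661 hours = 34779.6 s, and t = π√(a_t³/μ).
So a_t = (μ t²/π²)^(1/3) = (3.986×10^5 × (34779.6)² / π²)^(1/3) = 36556 km.
Since a_t = (r₁ + r₂)/2, r₂ = 2a_t − r₁ = 2×36556 − 8184 = 64928 km.

r₂ = 64930 km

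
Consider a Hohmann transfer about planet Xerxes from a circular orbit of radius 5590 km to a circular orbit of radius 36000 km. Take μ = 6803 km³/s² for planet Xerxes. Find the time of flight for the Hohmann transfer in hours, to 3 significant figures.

t = 31.7 hours

Transfer-ellipse semi-major axis a_t = (r₁ + r₂)/2 = (5590 + 36000)/2 = 20795 km.
Transfer time t = π√(a_t³/μ) = π√((20795)³ / 6803) = 1.142×10^5 s.
Converting: 1.142×10^5 s ÷ 3600 s/hour = 31.7 hours.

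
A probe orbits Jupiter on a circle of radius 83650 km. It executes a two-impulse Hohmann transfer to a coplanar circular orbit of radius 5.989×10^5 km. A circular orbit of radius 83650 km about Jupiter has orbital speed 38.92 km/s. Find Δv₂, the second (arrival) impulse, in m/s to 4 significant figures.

Δv₂ = 7344 m/s

From the circular-orbit relation v² = μ/r at r = 83650 km: μ = v²r = (38.92)² × 83650 = 1.26710×10^8 km³/s².
The Hohmann ellipse has a_t = (r₁ + r₂)/2 = 3.41275×10^5 km.
On the circular orbit at r = 5.989×10^5 km, v_c = √(μ/r) = 14.545 km/s.
Vis-viva on the transfer ellipse at r = 5.989×10^5 km gives v_t = √[μ(2/r − 1/a_t)] = 7.2013 km/s.
Δv₂ = |v_t − v_c| = |7.2013 − 14.545| = 7.344 km/s.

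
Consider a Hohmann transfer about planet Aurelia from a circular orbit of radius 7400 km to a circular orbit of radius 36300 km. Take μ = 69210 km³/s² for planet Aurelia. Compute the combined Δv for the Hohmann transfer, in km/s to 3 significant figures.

Transfer-ellipse semi-major axis a_t = (r₁ + r₂)/2 = (7400 + 36300)/2 = 21850 km.
At r₁ the circular-orbit speed is v₁ = √(μ/r₁) = 3.0582 km/s.
Transfer-orbit speed at r₁ (vis-viva equation): v_p = √[μ(2/r₁ − 1/a_t)] = 3.9418 km/s.
First burn Δv₁ = |v_p − v₁| = 0.8836 km/s.
Circular speed at r₂: v₂ = √(μ/r₂) = 1.3808 km/s.
Transfer-orbit speed at r₂: v_a = √[μ(2/r₂ − 1/a_t)] = 0.80357 km/s.
Second burn Δv₂ = |v₂ − v_a| = 0.5772 km/s.
Total Δv = Δv₁ + Δv₂ = 1.461 km/s.

Δv = 1.46 km/s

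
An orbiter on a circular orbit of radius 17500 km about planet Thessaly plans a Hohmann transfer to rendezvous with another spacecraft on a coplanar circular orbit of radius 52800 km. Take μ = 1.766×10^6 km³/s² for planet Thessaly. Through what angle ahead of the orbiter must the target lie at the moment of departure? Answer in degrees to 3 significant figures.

φ = 82.2°

Transfer-ellipse semi-major axis a_t = (r₁ + r₂)/2 = (17500 + 52800)/2 = 35150 km.
Transfer time t = π√(a_t³/μ) = 15579 s.
Target angular speed ω₂ = √(μ/r₂³) = 1.0953×10^-4 rad/s.
Angle swept by the target during transfer: ω₂·t = 1.7064 rad = 97.77°.
Arrival is 180° from departure on the ellipse, so φ = 180° − 97.77° = 82.2°.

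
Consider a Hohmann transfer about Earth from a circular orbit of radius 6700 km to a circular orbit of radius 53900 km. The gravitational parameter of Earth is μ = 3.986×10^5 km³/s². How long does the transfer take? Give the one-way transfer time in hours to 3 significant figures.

t = 7.29 hours

Transfer-ellipse semi-major axis a_t = (r₁ + r₂)/2 = (6700 + 53900)/2 = 30300 km.
Transfer time t = π√(a_t³/μ) = π√((30300)³ / 3.986×10^5) = 26240 s.
Converting: 26240 s ÷ 3600 s/hour = 7.29 hours.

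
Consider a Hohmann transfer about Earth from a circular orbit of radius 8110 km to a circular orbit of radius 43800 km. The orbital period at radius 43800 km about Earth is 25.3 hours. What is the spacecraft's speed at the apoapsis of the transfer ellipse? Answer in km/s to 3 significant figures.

v = 1.69 km/s

From Kepler's third law T² = 4π²r³/μ at r = 43800 km, T = 25.3 hours = 25.3 × 3600 s = 91080 s: μ = 4π²r³/T² = 3.99886×10^5 km³/s².
Transfer-ellipse semi-major axis a_t = (r₁ + r₂)/2 = (8110 + 43800)/2 = 25955 km.
At apoapsis, r = 43800 km.
Applying v² = μ(2/r − 1/a_t): v = 1.689 km/s.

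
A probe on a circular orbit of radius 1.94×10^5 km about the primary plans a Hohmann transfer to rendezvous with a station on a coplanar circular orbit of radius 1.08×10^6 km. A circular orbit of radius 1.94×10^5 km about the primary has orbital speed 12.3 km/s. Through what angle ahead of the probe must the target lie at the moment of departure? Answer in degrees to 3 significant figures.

φ = 98.5°

From the circular-orbit relation v² = μ/r at r = 1.94×10^5 km: μ = v²r = (12.3)² × 1.94×10^5 = 2.93503×10^7 km³/s².
Semi-major axis of the transfer orbit: a_t = (1.940×10^5 + 1.080×10^6)/2 = 6.370×10^5 km.
Transfer time t = π√(a_t³/μ) = 2.9482×10^5 s.
Target angular speed ω₂ = √(μ/r₂³) = 4.8269×10^-6 rad/s.
Angle swept by the target during transfer: ω₂·t = 1.4231 rad = 81.54°.
Arrival is 180° from departure on the ellipse, so φ = 180° − 81.54° = 98.5°.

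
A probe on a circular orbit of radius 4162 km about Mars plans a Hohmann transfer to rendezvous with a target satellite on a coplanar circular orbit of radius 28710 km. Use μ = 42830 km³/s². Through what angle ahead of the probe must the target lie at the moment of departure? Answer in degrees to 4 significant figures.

The Hohmann ellipse has a_t = (r₁ + r₂)/2 = 16436 km.
The half-period of the transfer ellipse is t = π√(a_t³/μ) = 31987 s.
The target's mean motion on its circular orbit is ω₂ = √(μ/r₂³) = 4.2543×10^-5 rad/s.
Angle swept by the target during transfer: ω₂·t = 1.3608 rad = 77.97°.
The probe traverses 180° on the transfer ellipse, so the target must lead by 180° − 77.97° = 102.0°.

φ = 102.0°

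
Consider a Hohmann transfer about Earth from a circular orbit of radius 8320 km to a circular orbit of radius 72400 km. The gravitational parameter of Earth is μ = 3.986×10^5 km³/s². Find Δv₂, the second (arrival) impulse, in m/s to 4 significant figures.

Δv₂ = 1281 m/s

Transfer-ellipse semi-major axis a_t = (r₁ + r₂)/2 = (8320 + 72400)/2 = 40360 km.
Circular speed at r = 72400 km: v_c = √(μ/r) = 2.346 km/s.
Vis-viva on the transfer ellipse at r = 72400 km gives v_t = √[μ(2/r − 1/a_t)] = 1.065 km/s.
Δv₂ = |v_t − v_c| = |1.065 − 2.346| = 1.281 km/s.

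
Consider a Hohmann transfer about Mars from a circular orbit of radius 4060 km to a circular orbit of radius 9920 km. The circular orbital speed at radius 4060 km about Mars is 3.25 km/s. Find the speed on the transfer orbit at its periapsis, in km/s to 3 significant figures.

From the circular-orbit relation v² = μ/r at r = 4060 km: μ = v²r = (3.25)² × 4060 = 42883.8 km³/s².
Semi-major axis of the transfer orbit: a_t = (4060 + 9920)/2 = 6990 km.
The periapsis of the transfer ellipse is at r = 4060 km.
Applying v² = μ(2/r − 1/a_t): v = 3.872 km/s.

v = 3.87 km/s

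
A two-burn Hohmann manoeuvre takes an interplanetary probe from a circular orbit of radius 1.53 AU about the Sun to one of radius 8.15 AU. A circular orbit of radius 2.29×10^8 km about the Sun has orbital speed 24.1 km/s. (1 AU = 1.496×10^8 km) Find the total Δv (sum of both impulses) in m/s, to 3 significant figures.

From the circular-orbit relation v² = μ/r at r = 2.29×10^8 km: μ = v²r = (24.1)² × 2.29×10^8 = 1.33005×10^11 km³/s².
In km: r₁ = 1.53 × 1.496×10^8 = 2.28888×10^8 km; r₂ = 8.15 × 1.496×10^8 = 1.21924×10^9 km.
Semi-major axis of the transfer orbit: a_t = (2.28888×10^8 + 1.21924×10^9)/2 = 7.24064×10^8 km.
Circular speed at r₁: v₁ = √(μ/r₁) = √(1.33005×10^11/2.28888×10^8) = 24.106 km/s.
On the transfer ellipse at r₁, vis-viva equation gives v_p = √[μ(2/r₁ − 1/a_t)] = 31.281 km/s.
First burn Δv₁ = |v_p − v₁| = 7.175 km/s.
Circular speed at r₂: v₂ = √(μ/r₂) = 10.4446 km/s.
Transfer-orbit speed at r₂: v_a = √[μ(2/r₂ − 1/a_t)] = 5.87237 km/s.
Second burn Δv₂ = |v₂ − v_a| = 4.572 km/s.
Total Δv = Δv₁ + Δv₂ = 11.75 km/s.

Δv = 11700 m/s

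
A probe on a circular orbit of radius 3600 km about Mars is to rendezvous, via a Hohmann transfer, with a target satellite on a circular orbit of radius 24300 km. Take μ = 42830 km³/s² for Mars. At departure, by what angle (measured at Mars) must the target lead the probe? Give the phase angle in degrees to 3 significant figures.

The Hohmann ellipse has a_t = (r₁ + r₂)/2 = 13950 km.
Transfer time t = π√(a_t³/μ) = 25011 s.
The target's mean motion on its circular orbit is ω₂ = √(μ/r₂³) = 5.4634×10^-5 rad/s.
Angle swept by the target during transfer: ω₂·t = 1.3665 rad = 78.29°.
The probe traverses 180° on the transfer ellipse, so the target must lead by 180° − 78.29° = 102°.

φ = 102°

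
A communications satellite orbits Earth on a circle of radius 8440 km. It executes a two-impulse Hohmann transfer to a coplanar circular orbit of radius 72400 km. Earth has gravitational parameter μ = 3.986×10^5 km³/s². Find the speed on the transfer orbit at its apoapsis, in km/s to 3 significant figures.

The Hohmann ellipse has a_t = (r₁ + r₂)/2 = 40420 km.
The apoapsis of the transfer ellipse is at r = 72400 km.
Applying v² = μ(2/r − 1/a_t): v = 1.072 km/s.

v = 1.07 km/s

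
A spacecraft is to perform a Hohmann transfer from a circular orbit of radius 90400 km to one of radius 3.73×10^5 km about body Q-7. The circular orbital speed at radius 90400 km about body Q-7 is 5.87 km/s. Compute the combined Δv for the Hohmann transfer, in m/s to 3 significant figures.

Δv = 2660 m/s

From the circular-orbit relation v² = μ/r at r = 90400 km: μ = v²r = (5.87)² × 90400 = 3.11490×10^6 km³/s².
Semi-major axis of the transfer orbit: a_t = (90400 + 3.730×10^5)/2 = 2.317×10^5 km.
Circular speed at r₁: v₁ = √(μ/r₁) = √(3.11490×10^6/90400) = 5.870 km/s.
On the transfer ellipse at r₁, vis-viva equation gives v_p = √[μ(2/r₁ − 1/a_t)] = 7.448 km/s.
First burn Δv₁ = |v_p − v₁| = 1.578 km/s.
Circular speed at r₂: v₂ = √(μ/r₂) = 2.890 km/s.
Transfer-orbit speed at r₂: v_a = √[μ(2/r₂ − 1/a_t)] = 1.805 km/s.
Second burn Δv₂ = |v₂ − v_a| = 1.085 km/s.
Total Δv = Δv₁ + Δv₂ = 2.663 km/s.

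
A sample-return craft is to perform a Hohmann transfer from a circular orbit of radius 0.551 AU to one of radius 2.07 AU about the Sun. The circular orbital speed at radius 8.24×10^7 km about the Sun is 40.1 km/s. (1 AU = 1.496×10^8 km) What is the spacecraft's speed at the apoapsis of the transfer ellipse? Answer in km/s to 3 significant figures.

From the circular-orbit relation v² = μ/r at r = 8.24×10^7 km: μ = v²r = (40.1)² × 8.24×10^7 = 1.32500×10^11 km³/s².
In km: r₁ = 0.551 × 1.496×10^8 = 8.24296×10^7 km; r₂ = 2.07 × 1.496×10^8 = 3.09672×10^8 km.
The Hohmann ellipse has a_t = (r₁ + r₂)/2 = 1.960508×10^8 km.
The apoapsis of the transfer ellipse is at r = 3.09672×10^8 km.
Vis-viva: v = √[μ(2/r − 1/a_t)] = √[1.32500×10^11 × (2/3.09672×10^8 − 1/1.960508×10^8)] = 13.41 km/s.

v = 13.4 km/s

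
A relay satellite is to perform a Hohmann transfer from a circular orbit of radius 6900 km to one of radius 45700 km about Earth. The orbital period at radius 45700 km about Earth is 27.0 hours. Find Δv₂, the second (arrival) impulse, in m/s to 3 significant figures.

Δv₂ = 1440 m/s

From Kepler's third law T² = 4π²r³/μ at r = 45700 km, T = 27.0 hours = 27.0 × 3600 s = 97200 s: μ = 4π²r³/T² = 3.98819×10^5 km³/s².
Semi-major axis of the transfer orbit: a_t = (6900 + 45700)/2 = 26300 km.
Circular speed at r = 45700 km: v_c = √(μ/r) = 2.954 km/s.
Transfer-orbit speed at the same r (vis-viva, a = a_t): v_t = √[μ(2/r − 1/a_t)] = 1.513 km/s.
Δv₂ = |v_t − v_c| = |1.513 − 2.954| = 1.441 km/s.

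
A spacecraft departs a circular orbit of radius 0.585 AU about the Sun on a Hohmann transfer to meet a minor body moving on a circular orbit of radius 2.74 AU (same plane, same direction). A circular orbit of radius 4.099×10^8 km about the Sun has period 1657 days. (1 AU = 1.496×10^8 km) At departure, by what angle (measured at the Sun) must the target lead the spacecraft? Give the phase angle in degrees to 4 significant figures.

φ = 94.93°

From Kepler's third law T² = 4π²r³/μ at r = 4.099×10^8 km, T = 1657 days = 1657 × 86400 s = 1.431648×10^8 s: μ = 4π²r³/T² = 1.32654×10^11 km³/s².
In km: r₁ = 0.585 × 1.496×10^8 = 8.7516×10^7 km; r₂ = 2.74 × 1.496×10^8 = 4.09904×10^8 km.
Semi-major axis of the transfer orbit: a_t = (8.7516×10^7 + 4.09904×10^8)/2 = 2.4871×10^8 km.
The half-period of the transfer ellipse is t = π√(a_t³/μ) = 3.383×10^7 s.
Target angular speed ω₂ = √(μ/r₂³) = 4.389×10^-8 rad/s.
Angle swept by the target during transfer: ω₂·t = 1.4848 rad = 85.07°.
The spacecraft traverses 180° on the transfer ellipse, so the target must lead by 180° − 85.07° = 94.93°.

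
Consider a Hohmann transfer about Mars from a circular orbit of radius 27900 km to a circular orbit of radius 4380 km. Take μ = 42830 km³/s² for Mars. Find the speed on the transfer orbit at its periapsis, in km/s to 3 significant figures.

Transfer-ellipse semi-major axis a_t = (r₁ + r₂)/2 = (27900 + 4380)/2 = 16140 km.
At periapsis, r = 4380 km.
Vis-viva: v = √[μ(2/r − 1/a_t)] = √[42830 × (2/4380 − 1/16140)] = 4.111 km/s.

v = 4.11 km/s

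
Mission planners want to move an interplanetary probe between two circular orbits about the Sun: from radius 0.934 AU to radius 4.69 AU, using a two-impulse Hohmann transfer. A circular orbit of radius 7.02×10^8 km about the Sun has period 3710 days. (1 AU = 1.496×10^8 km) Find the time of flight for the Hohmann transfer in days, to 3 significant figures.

From Kepler's third law T² = 4π²r³/μ at r = 7.02×10^8 km, T = 3710 days = 3710 × 86400 s = 3.20544×10^8 s: μ = 4π²r³/T² = 1.32922×10^11 km³/s².
In km: r₁ = 0.934 × 1.496×10^8 = 1.397264×10^8 km; r₂ = 4.69 × 1.496×10^8 = 7.01624×10^8 km.
Semi-major axis of the transfer orbit: a_t = (1.397264×10^8 + 7.01624×10^8)/2 = 4.206752×10^8 km.
By Kepler's third law the transfer-orbit period is T = 2π√(a_t³/μ), so t = T/2 = 7.435×10^7 s.
Converting: 7.435×10^7 s ÷ 86400 s/day = 861 days.

t = 861 days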